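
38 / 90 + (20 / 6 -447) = -19946 / 45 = -443.24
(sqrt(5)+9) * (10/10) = sqrt(5)+9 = 11.24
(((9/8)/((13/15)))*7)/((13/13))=9.09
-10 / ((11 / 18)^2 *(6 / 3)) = -1620 / 121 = -13.39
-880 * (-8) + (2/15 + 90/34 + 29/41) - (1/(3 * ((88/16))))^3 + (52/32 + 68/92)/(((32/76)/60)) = 340150342809643/46088483760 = 7380.38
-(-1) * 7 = 7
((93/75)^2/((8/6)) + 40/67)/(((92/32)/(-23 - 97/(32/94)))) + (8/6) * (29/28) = -30109044187/161805000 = -186.08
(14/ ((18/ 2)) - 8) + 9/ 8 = -383/ 72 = -5.32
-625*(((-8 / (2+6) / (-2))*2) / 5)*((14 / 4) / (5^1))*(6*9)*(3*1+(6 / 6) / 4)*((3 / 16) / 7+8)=-7888725 / 64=-123261.33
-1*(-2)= 2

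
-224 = -224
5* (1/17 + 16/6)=695/51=13.63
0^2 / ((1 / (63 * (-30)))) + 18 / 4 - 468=-927 / 2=-463.50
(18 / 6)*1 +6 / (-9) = 7 / 3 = 2.33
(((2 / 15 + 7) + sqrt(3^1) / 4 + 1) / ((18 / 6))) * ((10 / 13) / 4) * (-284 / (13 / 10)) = -173240 / 1521-1775 * sqrt(3) / 507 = -119.96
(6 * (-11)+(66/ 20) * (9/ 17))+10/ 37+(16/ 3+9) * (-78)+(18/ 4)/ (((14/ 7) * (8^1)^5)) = -487238570351/ 412221440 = -1181.98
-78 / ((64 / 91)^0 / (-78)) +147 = 6231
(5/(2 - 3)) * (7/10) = -7/2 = -3.50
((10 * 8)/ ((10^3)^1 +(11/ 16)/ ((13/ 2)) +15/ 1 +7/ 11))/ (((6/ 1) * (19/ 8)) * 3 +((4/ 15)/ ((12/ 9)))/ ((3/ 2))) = 5491200/ 2989849157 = 0.00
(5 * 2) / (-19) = -10 / 19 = -0.53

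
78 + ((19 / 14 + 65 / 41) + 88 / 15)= 747427 / 8610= 86.81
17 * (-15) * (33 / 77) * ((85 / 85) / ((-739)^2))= -765 / 3822847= -0.00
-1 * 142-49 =-191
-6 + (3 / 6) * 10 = -1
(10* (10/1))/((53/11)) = 1100/53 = 20.75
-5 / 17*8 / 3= -40 / 51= -0.78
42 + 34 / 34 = 43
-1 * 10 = -10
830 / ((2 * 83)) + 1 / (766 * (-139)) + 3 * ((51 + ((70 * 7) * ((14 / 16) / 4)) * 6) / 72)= 33.92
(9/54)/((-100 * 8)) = -1/4800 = -0.00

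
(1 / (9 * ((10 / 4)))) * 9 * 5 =2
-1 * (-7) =7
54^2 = 2916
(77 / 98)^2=121 / 196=0.62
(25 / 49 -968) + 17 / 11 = -520644 / 539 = -965.94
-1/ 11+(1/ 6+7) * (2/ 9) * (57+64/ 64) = 92.28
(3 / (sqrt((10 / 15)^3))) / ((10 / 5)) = 9 * sqrt(6) / 8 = 2.76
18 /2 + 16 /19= 187 /19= 9.84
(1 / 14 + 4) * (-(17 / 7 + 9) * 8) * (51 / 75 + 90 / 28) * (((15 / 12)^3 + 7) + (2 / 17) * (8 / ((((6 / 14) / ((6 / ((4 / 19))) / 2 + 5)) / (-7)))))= 4851362701 / 11662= 415997.49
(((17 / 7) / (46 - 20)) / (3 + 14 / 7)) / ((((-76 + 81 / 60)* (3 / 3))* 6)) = -17 / 407589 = -0.00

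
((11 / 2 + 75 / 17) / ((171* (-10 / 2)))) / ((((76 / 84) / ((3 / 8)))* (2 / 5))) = -2359 / 196384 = -0.01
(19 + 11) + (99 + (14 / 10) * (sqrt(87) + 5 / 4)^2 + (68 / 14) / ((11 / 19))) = 294.02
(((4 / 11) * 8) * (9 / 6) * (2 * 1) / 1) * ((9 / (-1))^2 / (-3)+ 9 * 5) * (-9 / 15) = -5184 / 55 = -94.25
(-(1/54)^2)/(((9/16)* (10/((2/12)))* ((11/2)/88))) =-16/98415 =-0.00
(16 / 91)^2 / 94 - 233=-90685103 / 389207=-233.00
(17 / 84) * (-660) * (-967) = 904145 / 7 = 129163.57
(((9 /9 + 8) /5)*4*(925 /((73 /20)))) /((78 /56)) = 1243200 /949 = 1310.01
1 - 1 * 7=-6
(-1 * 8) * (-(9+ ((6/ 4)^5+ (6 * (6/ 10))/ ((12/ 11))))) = 3183/ 20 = 159.15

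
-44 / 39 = -1.13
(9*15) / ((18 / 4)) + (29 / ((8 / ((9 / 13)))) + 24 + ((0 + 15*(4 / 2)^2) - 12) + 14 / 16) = 1370 / 13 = 105.38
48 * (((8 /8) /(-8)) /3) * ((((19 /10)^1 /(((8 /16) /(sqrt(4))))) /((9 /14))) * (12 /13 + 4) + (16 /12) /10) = -68252 /585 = -116.67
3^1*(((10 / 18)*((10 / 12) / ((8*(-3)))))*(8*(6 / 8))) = -25 / 72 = -0.35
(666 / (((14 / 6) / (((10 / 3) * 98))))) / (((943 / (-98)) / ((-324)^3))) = 310787377044480 / 943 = 329573040344.09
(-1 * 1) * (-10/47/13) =10/611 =0.02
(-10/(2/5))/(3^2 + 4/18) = -225/83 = -2.71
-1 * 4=-4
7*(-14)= -98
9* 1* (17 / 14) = 153 / 14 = 10.93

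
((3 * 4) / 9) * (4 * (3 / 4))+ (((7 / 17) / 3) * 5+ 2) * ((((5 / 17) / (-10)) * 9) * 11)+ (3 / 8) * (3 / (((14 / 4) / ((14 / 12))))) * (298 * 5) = 554.93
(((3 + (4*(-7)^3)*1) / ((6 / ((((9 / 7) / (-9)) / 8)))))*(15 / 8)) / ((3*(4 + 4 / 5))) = 34225 / 64512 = 0.53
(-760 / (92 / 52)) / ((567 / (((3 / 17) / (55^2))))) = -1976 / 44708895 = -0.00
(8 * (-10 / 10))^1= -8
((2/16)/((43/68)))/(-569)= -17/48934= -0.00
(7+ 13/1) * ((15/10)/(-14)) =-15/7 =-2.14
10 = 10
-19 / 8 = -2.38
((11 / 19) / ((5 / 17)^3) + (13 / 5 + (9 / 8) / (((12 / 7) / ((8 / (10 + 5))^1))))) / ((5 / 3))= 732591 / 47500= 15.42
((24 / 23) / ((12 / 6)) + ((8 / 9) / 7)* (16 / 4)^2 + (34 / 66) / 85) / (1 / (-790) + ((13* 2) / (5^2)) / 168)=322293140 / 620103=519.74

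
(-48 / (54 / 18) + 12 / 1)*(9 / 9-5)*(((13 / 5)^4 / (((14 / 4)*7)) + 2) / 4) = 473488 / 30625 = 15.46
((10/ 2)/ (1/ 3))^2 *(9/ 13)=2025/ 13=155.77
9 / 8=1.12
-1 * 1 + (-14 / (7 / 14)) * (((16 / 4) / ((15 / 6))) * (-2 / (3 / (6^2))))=5371 / 5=1074.20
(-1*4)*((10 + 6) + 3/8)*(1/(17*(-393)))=1/102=0.01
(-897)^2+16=804625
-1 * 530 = -530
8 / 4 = 2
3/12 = 1/4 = 0.25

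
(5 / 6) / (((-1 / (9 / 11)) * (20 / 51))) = -153 / 88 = -1.74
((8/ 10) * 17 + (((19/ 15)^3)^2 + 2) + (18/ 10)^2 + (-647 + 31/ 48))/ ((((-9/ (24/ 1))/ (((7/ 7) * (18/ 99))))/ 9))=113611722779/ 41765625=2720.22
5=5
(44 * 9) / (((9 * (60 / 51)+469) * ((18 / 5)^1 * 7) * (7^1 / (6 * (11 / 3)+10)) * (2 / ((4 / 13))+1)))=23936 / 1198491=0.02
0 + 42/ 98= 3/ 7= 0.43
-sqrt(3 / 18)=-sqrt(6) / 6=-0.41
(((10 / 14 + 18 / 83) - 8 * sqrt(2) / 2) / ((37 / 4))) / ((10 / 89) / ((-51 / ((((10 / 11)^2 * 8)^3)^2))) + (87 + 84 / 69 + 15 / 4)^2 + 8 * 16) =260918765929205699519424 / 21777476792971697237843714059 - 1929159082655864691456 * sqrt(2) / 37482748352791217276839439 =-0.00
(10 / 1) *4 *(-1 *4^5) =-40960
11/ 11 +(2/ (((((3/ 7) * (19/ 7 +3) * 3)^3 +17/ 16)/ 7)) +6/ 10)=6119735144/ 3742480165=1.64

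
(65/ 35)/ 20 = 13/ 140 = 0.09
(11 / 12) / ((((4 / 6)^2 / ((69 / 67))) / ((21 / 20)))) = 47817 / 21440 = 2.23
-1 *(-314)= 314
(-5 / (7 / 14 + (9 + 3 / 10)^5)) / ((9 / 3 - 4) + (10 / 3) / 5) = 1500000 / 6956933693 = 0.00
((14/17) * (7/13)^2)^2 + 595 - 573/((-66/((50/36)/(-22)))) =42751119615937/71909971848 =594.51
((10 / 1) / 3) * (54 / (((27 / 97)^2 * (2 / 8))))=752720 / 81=9292.84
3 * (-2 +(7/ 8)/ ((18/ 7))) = -239/ 48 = -4.98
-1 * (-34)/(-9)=-34/9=-3.78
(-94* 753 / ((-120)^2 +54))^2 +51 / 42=2047024703 / 81245934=25.20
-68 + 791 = 723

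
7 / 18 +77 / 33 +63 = 1183 / 18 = 65.72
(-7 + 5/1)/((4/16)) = -8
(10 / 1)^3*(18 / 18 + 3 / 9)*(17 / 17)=4000 / 3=1333.33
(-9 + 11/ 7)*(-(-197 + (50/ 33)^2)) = -11025716/ 7623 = -1446.37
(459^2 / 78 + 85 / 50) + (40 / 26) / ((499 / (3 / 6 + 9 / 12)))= 87663447 / 32435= 2702.74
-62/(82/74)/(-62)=37/41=0.90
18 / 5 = 3.60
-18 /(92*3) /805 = -3 /37030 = -0.00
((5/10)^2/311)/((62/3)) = 3/77128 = 0.00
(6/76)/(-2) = -3/76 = -0.04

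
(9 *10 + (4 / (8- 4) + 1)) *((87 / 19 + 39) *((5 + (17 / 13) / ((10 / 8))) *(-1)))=-29937168 / 1235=-24240.62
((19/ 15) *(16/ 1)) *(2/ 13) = 608/ 195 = 3.12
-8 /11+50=542 /11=49.27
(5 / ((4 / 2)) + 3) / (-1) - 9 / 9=-13 / 2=-6.50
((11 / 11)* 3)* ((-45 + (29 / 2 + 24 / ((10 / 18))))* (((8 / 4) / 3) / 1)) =127 / 5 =25.40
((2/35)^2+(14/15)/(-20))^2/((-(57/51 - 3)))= 1729937/1728720000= 0.00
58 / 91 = 0.64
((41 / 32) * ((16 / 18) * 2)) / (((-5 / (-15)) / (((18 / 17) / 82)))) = 3 / 34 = 0.09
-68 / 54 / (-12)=0.10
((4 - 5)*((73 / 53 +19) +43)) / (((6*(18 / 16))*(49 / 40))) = -537440 / 70119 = -7.66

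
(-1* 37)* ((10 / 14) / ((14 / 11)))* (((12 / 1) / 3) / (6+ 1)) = -4070 / 343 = -11.87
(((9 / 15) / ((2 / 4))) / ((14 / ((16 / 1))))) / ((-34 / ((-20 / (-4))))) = -24 / 119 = -0.20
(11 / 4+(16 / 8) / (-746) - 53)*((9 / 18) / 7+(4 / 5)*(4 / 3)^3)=-39834209 / 402840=-98.88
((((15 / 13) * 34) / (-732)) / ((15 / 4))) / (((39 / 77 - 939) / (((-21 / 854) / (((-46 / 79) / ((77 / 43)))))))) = 0.00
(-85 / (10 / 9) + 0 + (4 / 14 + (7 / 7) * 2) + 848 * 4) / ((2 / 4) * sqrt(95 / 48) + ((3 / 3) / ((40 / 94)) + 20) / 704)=-438508287360 / 2055708011 + 575521689600 * sqrt(285) / 2055708011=4513.00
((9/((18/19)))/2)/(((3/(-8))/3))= -38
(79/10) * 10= 79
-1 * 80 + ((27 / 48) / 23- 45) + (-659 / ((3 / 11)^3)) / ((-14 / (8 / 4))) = 314091173 / 69552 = 4515.92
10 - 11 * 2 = -12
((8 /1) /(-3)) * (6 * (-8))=128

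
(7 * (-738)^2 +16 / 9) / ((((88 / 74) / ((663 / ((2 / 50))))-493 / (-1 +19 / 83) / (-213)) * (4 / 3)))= -7968302510958400 / 8364666639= -952614.47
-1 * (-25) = 25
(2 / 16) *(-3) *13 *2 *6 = -117 / 2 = -58.50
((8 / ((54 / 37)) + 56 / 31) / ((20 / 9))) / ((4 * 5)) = 0.16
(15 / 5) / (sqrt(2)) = 3 * sqrt(2) / 2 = 2.12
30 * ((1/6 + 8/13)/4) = 305/52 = 5.87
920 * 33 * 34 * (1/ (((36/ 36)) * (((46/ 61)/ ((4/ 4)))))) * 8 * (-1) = -10950720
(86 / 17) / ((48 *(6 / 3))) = 43 / 816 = 0.05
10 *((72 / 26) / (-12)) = -30 / 13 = -2.31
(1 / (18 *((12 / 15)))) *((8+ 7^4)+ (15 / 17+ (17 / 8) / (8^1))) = 167.37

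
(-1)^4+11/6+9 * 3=179/6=29.83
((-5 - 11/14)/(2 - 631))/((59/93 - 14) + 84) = 0.00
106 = 106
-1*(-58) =58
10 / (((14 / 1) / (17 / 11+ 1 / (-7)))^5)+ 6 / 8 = 136497130581057 / 181971685306796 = 0.75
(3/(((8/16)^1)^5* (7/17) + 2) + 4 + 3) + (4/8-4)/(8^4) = 25384453/2990080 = 8.49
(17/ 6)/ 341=17/ 2046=0.01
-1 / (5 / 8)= -8 / 5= -1.60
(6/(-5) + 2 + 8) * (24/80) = 66/25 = 2.64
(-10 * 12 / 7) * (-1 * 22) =2640 / 7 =377.14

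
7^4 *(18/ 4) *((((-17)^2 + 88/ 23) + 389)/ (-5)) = -169436169/ 115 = -1473357.99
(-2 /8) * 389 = -389 /4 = -97.25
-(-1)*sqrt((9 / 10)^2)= 9 / 10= 0.90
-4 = -4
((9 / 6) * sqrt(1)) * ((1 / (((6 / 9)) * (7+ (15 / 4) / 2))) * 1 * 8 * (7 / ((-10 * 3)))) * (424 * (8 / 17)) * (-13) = 7408128 / 6035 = 1227.53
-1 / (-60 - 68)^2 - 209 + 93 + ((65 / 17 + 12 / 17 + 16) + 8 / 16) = -26451985 / 278528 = -94.97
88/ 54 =1.63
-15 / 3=-5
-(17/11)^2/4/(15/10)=-289/726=-0.40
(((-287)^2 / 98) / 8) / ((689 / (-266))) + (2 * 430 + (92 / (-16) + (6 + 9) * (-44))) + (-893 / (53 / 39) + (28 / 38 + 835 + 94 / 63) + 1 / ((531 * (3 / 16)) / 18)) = 130011804995 / 389273976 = 333.99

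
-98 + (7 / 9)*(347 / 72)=-61075 / 648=-94.25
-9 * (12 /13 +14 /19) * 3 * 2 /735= -1476 /12103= -0.12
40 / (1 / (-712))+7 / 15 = -427193 / 15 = -28479.53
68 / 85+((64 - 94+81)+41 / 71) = 18594 / 355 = 52.38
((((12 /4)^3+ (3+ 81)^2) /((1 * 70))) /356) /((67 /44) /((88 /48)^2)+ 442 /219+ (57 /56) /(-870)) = 119747762046 /1040685176341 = 0.12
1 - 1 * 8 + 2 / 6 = -20 / 3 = -6.67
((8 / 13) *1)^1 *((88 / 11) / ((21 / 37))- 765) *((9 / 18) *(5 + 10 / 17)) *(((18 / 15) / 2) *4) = -368752 / 119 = -3098.76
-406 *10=-4060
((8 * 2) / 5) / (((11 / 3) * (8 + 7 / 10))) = 32 / 319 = 0.10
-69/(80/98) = -84.52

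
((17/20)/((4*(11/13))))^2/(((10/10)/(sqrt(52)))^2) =634933/193600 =3.28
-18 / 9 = -2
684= 684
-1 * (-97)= 97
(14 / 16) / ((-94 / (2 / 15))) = -7 / 5640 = -0.00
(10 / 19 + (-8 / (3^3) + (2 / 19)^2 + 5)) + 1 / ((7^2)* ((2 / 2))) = 2512912 / 477603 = 5.26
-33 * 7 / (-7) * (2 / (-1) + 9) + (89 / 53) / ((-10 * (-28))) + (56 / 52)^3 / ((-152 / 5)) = 143074938247 / 619466120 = 230.96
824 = 824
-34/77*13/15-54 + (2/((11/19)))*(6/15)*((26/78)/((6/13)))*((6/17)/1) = -54.03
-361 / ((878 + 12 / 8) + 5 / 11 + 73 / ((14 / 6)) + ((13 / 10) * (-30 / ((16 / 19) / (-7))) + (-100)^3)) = 444752 / 1230477953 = 0.00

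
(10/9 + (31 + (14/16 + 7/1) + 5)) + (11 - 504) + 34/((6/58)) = -8593/72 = -119.35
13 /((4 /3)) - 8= 7 /4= 1.75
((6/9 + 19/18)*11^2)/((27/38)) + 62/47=3364709/11421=294.61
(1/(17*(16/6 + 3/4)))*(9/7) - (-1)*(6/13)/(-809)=1106562/51312443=0.02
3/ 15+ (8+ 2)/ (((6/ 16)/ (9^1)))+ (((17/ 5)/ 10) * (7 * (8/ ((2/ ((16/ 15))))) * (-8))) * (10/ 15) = 209297/ 1125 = 186.04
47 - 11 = 36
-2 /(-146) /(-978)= -1 /71394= -0.00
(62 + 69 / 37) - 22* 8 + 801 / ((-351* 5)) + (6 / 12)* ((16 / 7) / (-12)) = -112.69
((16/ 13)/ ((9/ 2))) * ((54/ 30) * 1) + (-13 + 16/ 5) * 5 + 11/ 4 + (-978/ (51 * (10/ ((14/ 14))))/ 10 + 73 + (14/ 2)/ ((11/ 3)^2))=73728157/ 2674100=27.57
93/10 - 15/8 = 297/40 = 7.42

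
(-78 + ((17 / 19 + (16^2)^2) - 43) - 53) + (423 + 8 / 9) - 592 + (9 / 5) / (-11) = 613155401 / 9405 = 65194.62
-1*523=-523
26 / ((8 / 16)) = 52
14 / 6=7 / 3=2.33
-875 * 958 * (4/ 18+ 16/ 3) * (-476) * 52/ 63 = 148202600000/ 81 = 1829661728.40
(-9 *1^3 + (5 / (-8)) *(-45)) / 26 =153 / 208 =0.74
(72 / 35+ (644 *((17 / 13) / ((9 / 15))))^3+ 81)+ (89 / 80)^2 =7348393535807886833 / 2657491200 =2765161945.15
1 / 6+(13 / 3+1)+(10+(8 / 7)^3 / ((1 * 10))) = 53677 / 3430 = 15.65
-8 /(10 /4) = -16 /5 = -3.20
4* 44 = 176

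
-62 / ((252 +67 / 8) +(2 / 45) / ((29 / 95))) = -129456 / 543967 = -0.24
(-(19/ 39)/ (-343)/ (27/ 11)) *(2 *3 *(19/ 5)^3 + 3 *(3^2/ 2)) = 459173/ 2315250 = 0.20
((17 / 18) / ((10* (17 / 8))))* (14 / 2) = 14 / 45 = 0.31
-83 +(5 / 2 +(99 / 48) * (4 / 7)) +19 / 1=-1689 / 28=-60.32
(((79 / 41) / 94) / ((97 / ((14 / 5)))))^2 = 0.00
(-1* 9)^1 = -9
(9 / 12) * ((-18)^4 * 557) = 43853724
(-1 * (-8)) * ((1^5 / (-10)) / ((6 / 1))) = -2 / 15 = -0.13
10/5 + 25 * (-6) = -148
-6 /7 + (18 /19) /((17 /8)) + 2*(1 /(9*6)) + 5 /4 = 213839 /244188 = 0.88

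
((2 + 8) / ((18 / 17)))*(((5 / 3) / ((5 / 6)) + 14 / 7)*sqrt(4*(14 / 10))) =136*sqrt(35) / 9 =89.40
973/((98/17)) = 168.79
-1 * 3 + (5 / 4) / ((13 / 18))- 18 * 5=-2373 / 26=-91.27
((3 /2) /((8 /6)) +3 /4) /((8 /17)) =255 /64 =3.98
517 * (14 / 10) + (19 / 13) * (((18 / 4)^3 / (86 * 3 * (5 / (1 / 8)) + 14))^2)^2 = 2197686357464064963091327 / 3036317155895598448640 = 723.80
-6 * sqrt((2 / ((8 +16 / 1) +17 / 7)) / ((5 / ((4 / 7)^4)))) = -96 * sqrt(518) / 9065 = -0.24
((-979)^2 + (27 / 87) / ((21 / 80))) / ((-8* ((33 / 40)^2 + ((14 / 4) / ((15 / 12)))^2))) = -38912752600 / 2767499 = -14060.62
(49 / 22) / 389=49 / 8558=0.01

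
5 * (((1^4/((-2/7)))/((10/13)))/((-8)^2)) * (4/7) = -13/64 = -0.20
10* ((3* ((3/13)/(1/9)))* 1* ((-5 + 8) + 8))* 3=26730/13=2056.15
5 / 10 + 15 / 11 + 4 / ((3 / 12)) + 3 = 459 / 22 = 20.86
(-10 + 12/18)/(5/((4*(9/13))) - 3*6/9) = 48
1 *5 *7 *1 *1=35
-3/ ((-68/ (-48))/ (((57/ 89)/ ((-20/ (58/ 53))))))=29754/ 400945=0.07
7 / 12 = 0.58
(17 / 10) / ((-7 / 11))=-187 / 70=-2.67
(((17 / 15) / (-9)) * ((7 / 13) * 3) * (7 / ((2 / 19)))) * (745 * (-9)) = 2358223 / 26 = 90700.88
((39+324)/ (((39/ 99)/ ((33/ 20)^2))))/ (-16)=-13045131/ 83200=-156.79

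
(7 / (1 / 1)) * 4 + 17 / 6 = 185 / 6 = 30.83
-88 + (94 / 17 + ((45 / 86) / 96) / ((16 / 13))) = -61729549 / 748544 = -82.47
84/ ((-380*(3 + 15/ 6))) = -42/ 1045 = -0.04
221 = 221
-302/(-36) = 151/18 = 8.39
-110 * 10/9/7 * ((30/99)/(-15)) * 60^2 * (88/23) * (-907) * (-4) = 17626721.88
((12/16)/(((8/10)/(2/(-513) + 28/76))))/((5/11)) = 2057/2736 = 0.75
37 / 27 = 1.37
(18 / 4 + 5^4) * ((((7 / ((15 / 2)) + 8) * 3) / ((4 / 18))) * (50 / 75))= 253059 / 5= 50611.80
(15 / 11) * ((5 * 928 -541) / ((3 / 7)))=143465 / 11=13042.27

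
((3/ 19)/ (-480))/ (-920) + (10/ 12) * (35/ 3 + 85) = 2027680009/ 25171200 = 80.56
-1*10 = -10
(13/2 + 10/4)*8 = 72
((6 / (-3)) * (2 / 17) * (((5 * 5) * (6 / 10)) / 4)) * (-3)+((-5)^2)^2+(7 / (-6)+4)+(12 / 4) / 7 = 450469 / 714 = 630.91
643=643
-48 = -48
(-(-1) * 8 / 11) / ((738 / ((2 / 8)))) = 1 / 4059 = 0.00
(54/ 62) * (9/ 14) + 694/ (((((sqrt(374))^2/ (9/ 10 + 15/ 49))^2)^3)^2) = 0.56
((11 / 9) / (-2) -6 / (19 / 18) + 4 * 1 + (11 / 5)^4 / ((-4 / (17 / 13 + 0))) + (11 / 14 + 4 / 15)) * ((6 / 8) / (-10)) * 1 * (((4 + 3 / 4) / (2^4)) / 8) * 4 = 346283209 / 3494400000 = 0.10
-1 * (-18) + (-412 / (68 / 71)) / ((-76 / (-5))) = -13309 / 1292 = -10.30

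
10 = 10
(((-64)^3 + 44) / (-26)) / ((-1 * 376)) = -65525 / 2444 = -26.81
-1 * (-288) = 288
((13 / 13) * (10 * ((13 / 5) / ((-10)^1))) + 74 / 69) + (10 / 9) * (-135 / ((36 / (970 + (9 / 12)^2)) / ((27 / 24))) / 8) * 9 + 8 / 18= -10851243433 / 2119680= -5119.28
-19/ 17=-1.12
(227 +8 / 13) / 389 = 2959 / 5057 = 0.59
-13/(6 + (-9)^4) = -13/6567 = -0.00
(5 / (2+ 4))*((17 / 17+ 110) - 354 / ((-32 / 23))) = 9745 / 32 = 304.53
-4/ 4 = -1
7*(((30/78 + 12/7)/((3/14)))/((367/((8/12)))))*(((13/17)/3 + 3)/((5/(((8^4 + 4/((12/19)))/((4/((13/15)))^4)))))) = 3000487053109/4093407900000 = 0.73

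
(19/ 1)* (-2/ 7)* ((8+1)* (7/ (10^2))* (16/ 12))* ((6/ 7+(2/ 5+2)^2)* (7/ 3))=-44004/ 625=-70.41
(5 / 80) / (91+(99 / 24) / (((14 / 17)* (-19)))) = 133 / 193087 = 0.00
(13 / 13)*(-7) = -7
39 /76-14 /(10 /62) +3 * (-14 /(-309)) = -3371947 /39140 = -86.15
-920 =-920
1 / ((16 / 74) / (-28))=-259 / 2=-129.50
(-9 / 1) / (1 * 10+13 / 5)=-5 / 7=-0.71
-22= -22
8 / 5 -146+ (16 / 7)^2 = -34098 / 245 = -139.18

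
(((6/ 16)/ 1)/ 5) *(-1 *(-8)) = 0.60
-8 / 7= -1.14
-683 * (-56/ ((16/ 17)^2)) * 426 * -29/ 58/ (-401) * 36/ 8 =103208.24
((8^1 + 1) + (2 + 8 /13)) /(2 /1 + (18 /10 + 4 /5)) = 755 /299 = 2.53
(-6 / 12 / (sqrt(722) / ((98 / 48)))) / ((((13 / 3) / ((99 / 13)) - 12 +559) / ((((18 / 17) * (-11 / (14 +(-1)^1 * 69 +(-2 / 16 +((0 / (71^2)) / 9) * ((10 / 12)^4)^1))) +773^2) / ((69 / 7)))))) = -4.21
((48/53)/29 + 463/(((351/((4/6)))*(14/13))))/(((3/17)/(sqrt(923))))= 12560399*sqrt(923)/2614437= 145.96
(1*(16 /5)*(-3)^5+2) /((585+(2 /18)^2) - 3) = -314118 /235715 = -1.33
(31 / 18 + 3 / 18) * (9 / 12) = 17 / 12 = 1.42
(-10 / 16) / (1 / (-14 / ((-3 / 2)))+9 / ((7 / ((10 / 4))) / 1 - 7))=35 / 114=0.31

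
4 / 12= 0.33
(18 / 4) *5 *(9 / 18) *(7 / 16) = 315 / 64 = 4.92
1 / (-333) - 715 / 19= -238114 / 6327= -37.63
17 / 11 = 1.55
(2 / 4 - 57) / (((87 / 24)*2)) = -226 / 29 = -7.79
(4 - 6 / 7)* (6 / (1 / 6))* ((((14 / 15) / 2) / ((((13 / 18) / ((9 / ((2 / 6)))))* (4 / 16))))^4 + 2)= 335287530221581872 / 124954375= 2683279638.84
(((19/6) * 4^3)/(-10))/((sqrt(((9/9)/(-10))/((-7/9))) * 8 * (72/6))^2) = -0.02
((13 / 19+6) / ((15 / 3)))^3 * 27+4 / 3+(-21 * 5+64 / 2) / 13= 2013765674 / 33437625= 60.22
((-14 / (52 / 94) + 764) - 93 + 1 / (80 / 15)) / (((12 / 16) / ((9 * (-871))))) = -27002943 / 4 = -6750735.75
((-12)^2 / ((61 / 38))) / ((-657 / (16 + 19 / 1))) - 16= -92528 / 4453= -20.78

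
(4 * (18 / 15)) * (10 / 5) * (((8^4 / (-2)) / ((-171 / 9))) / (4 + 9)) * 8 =786432 / 1235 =636.79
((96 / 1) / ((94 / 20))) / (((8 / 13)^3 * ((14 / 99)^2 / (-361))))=-116600095755 / 73696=-1582176.72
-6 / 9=-2 / 3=-0.67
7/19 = 0.37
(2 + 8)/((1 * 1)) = 10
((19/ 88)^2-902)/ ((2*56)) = -6984727/ 867328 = -8.05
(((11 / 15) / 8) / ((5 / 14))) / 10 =77 / 3000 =0.03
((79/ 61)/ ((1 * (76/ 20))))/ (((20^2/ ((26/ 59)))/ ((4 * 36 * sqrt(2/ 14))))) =18486 * sqrt(7)/ 2393335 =0.02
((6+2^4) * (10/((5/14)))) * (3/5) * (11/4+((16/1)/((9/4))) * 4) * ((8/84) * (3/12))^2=12353/1890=6.54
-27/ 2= -13.50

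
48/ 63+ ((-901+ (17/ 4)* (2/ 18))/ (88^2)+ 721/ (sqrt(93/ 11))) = 248.61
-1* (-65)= 65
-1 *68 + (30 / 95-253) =-6093 / 19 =-320.68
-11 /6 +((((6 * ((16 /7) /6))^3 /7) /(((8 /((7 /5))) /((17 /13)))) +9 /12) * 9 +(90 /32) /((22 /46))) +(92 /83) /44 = 1273384139 /88823280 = 14.34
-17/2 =-8.50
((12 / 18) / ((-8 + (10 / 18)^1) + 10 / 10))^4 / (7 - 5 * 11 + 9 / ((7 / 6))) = -189 / 66484414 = -0.00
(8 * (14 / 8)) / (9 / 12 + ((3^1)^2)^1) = 56 / 39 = 1.44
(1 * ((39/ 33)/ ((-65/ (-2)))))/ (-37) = -2/ 2035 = -0.00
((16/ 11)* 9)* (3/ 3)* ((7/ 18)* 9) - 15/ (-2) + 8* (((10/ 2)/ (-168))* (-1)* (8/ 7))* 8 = 179471/ 3234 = 55.50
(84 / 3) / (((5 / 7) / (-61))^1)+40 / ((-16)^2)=-382567 / 160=-2391.04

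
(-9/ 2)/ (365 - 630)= 9/ 530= 0.02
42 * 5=210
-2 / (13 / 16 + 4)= -32 / 77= -0.42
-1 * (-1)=1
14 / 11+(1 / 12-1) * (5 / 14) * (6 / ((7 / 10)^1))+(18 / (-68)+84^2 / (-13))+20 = -62485936 / 119119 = -524.57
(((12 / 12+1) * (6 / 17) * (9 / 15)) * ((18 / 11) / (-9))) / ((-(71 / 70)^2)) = 70560 / 942667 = 0.07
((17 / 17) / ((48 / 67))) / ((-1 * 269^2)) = -67 / 3473328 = -0.00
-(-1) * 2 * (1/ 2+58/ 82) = 99/ 41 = 2.41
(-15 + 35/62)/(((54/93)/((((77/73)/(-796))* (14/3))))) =482405/3137832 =0.15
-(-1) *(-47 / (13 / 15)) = -705 / 13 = -54.23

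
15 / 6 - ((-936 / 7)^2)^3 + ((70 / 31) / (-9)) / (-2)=-375222861715588910903 / 65648142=-5715666129828.76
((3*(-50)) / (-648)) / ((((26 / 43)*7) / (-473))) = -508475 / 19656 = -25.87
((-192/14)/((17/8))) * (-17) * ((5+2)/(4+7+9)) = 192/5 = 38.40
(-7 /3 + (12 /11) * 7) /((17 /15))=875 /187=4.68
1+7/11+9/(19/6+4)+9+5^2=17450/473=36.89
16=16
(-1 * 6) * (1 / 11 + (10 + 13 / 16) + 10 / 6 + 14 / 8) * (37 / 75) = -279757 / 6600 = -42.39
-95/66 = -1.44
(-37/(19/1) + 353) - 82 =5112/19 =269.05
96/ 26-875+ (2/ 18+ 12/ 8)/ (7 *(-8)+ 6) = -10194677/ 11700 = -871.34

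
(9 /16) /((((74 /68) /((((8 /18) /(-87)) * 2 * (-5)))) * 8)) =85 /25752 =0.00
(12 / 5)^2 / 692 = 36 / 4325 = 0.01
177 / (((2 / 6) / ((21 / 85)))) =11151 / 85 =131.19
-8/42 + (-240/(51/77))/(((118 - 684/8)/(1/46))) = -46204/106743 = -0.43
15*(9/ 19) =7.11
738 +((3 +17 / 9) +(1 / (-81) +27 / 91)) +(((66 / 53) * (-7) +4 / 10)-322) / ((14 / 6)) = 1175131544 / 1953315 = 601.61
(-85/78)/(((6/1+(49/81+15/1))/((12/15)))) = -459/11375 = -0.04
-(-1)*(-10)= -10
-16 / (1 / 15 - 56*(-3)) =-0.10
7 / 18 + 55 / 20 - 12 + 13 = 4.14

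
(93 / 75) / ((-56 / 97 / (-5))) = 3007 / 280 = 10.74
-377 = -377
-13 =-13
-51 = -51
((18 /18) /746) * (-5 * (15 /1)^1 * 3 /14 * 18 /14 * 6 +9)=-2817 /18277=-0.15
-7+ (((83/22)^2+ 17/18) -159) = -656981/4356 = -150.82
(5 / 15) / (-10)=-1 / 30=-0.03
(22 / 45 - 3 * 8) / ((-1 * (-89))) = -1058 / 4005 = -0.26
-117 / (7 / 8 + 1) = -62.40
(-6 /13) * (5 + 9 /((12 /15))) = -15 /2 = -7.50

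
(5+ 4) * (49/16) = 441/16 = 27.56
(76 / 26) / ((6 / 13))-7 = -2 / 3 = -0.67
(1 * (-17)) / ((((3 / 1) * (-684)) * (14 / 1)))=17 / 28728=0.00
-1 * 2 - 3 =-5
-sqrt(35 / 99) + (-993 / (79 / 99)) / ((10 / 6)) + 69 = -267666 / 395 -sqrt(385) / 33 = -678.23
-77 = -77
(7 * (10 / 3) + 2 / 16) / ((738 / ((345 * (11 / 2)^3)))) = 86175595 / 47232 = 1824.52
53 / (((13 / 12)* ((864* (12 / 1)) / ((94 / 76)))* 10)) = 2491 / 4268160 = 0.00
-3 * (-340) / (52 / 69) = 17595 / 13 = 1353.46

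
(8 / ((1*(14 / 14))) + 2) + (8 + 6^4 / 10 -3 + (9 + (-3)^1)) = 753 / 5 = 150.60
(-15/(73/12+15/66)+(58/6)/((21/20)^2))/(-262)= -71870/2946321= -0.02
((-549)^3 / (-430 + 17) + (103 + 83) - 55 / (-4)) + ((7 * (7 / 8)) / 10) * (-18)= 6621883697 / 16520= 400840.42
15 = 15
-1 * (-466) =466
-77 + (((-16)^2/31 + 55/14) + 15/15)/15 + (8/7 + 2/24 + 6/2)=-71.89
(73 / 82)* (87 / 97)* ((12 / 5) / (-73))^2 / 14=3132 / 50806175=0.00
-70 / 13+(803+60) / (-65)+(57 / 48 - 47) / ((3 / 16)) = -51284 / 195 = -262.99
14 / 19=0.74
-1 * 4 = -4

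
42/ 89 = 0.47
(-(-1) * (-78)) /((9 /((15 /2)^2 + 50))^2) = -2348125 /216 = -10870.95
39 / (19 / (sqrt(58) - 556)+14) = 247 * sqrt(58) / 20094619+56114864 / 20094619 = 2.79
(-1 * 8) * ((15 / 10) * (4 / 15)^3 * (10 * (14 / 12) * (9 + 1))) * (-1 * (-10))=-7168 / 27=-265.48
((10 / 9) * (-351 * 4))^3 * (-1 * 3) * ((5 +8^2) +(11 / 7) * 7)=911139840000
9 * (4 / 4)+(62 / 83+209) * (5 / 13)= 96756 / 1079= 89.67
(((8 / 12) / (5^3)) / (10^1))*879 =293 / 625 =0.47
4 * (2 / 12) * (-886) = -1772 / 3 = -590.67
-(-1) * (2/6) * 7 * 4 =28/3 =9.33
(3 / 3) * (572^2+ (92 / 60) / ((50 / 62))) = 122694713 / 375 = 327185.90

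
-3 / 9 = -1 / 3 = -0.33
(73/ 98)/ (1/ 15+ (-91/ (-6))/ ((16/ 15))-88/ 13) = 227760/ 2298149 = 0.10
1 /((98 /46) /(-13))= -299 /49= -6.10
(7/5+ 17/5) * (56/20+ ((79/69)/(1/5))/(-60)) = 22394/1725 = 12.98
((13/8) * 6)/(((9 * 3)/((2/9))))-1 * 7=-1121/162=-6.92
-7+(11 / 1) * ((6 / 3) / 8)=-17 / 4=-4.25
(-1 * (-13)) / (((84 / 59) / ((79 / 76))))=60593 / 6384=9.49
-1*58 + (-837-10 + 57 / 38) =-1807 / 2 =-903.50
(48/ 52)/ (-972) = -1/ 1053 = -0.00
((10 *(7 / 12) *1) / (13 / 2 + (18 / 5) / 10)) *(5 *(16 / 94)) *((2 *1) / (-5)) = -2000 / 6909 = -0.29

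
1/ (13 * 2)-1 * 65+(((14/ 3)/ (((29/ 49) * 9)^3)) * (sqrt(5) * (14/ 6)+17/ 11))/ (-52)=-495497253214/ 7627440249-5764801 * sqrt(5)/ 4160421954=-64.97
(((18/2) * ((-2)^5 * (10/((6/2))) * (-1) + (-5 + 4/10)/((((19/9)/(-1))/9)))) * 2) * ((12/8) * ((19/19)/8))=323901/760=426.19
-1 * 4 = -4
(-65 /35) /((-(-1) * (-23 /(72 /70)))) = 468 /5635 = 0.08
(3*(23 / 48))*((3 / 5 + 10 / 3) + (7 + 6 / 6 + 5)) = 2921 / 120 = 24.34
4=4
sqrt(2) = 1.41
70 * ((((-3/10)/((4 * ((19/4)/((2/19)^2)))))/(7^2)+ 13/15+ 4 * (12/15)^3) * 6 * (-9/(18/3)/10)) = -1102041039/6001625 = -183.62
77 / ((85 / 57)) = 4389 / 85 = 51.64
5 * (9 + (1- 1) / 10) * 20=900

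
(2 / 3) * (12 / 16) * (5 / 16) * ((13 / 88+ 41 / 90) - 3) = -9491 / 25344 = -0.37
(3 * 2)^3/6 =36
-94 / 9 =-10.44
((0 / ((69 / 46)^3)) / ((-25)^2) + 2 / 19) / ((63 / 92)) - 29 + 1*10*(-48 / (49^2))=-11925527 / 410571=-29.05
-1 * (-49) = 49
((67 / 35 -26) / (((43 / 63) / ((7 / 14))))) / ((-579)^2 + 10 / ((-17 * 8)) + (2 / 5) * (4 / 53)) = -13671774 / 259764807677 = -0.00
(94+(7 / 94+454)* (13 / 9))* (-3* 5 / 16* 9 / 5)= -1903209 / 1504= -1265.43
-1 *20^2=-400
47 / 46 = 1.02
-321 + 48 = -273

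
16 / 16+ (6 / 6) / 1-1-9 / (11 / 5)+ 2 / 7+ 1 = -139 / 77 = -1.81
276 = 276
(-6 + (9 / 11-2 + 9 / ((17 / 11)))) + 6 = 868 / 187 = 4.64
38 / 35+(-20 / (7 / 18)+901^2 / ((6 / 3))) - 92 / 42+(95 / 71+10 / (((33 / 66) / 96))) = 868548619 / 2130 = 407769.30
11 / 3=3.67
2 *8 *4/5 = 64/5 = 12.80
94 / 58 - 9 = -214 / 29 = -7.38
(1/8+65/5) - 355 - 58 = -3199/8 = -399.88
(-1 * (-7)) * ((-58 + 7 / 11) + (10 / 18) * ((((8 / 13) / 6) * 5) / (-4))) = -402.04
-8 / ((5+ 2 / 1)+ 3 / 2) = -16 / 17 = -0.94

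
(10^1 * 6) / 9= 20 / 3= 6.67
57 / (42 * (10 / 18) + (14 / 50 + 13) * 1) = 4275 / 2746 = 1.56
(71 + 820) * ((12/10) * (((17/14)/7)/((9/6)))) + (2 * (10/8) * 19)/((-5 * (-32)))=1943471/15680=123.95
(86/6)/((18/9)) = 43/6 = 7.17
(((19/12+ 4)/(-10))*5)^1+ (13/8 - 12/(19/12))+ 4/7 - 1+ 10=659/798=0.83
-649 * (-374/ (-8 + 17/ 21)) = -5097246/ 151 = -33756.60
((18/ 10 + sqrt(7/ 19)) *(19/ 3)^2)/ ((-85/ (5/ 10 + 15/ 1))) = -11191/ 850 - 589 *sqrt(133)/ 1530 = -17.61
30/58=15/29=0.52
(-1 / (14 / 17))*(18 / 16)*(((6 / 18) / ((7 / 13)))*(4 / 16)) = -663 / 3136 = -0.21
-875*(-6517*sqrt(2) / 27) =5702375*sqrt(2) / 27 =298680.59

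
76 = 76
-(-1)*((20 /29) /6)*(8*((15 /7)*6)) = 2400 /203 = 11.82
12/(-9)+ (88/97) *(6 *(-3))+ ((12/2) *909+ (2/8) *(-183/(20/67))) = 122989969/23280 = 5283.07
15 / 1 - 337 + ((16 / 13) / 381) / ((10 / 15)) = -531614 / 1651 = -322.00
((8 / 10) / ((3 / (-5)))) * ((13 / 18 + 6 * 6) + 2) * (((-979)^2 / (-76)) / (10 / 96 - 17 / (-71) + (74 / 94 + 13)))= 17833819032392 / 387044991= 46076.86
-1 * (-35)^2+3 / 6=-2449 / 2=-1224.50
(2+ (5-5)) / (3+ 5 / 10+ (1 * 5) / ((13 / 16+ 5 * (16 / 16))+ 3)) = 564 / 1147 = 0.49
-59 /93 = -0.63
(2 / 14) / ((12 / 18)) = 3 / 14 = 0.21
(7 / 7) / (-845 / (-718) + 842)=718 / 605401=0.00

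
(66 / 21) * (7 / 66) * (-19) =-19 / 3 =-6.33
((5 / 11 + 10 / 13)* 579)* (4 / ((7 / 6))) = 347400 / 143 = 2429.37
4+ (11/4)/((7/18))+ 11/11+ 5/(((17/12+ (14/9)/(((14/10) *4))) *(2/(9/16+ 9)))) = 26.18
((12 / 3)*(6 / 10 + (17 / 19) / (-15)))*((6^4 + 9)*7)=375144 / 19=19744.42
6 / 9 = 2 / 3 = 0.67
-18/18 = -1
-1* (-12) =12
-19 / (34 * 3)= -19 / 102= -0.19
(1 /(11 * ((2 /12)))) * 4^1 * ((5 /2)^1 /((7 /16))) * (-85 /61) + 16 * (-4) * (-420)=26862.63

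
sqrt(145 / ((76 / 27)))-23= -23 + 3*sqrt(8265) / 38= -15.82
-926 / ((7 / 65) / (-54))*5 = 16251300 / 7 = 2321614.29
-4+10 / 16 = -27 / 8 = -3.38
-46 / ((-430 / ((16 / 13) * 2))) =736 / 2795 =0.26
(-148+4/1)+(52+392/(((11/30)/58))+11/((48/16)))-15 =2042830/33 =61903.94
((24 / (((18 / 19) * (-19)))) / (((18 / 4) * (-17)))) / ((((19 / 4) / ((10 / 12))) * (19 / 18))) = 160 / 55233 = 0.00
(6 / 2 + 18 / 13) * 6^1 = 342 / 13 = 26.31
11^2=121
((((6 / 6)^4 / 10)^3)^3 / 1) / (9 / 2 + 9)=0.00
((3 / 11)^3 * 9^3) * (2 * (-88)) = -2602.71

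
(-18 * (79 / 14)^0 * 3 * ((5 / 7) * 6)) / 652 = -405 / 1141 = -0.35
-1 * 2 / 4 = -1 / 2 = -0.50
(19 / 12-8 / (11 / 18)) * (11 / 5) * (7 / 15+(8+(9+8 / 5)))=-217217 / 450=-482.70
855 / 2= 427.50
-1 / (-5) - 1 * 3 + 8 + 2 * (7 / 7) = 36 / 5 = 7.20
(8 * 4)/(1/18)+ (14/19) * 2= 10972/19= 577.47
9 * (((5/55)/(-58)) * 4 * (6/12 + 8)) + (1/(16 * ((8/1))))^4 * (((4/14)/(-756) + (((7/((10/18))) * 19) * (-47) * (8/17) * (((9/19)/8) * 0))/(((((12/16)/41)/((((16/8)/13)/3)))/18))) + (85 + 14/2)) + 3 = 571065371781593/226579389087744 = 2.52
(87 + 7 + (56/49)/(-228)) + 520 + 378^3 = 21550295632/399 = 54010765.99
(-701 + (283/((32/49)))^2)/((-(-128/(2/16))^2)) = -191575865/1073741824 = -0.18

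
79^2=6241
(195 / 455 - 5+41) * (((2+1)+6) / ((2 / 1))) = 2295 / 14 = 163.93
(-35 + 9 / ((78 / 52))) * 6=-174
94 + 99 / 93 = 2947 / 31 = 95.06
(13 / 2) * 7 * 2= 91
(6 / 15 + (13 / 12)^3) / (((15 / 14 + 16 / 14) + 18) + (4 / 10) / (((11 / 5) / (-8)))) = 1111957 / 12480480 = 0.09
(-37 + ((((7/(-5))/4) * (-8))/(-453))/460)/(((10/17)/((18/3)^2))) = -983033007/434125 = -2264.40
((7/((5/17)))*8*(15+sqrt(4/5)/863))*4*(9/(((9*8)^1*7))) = 204.01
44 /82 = 22 /41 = 0.54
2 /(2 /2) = 2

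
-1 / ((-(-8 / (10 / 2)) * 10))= -1 / 16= -0.06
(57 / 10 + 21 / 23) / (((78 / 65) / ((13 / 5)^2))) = 85683 / 2300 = 37.25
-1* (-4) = 4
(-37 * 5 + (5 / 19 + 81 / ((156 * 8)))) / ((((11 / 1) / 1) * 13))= -1459647 / 1130272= -1.29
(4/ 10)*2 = 4/ 5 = 0.80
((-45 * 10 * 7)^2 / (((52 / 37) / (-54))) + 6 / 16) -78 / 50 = -991257753081 / 2600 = -381252981.95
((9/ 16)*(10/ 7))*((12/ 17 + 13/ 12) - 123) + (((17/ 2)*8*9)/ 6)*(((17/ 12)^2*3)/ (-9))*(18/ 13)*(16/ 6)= -51882703/ 148512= -349.35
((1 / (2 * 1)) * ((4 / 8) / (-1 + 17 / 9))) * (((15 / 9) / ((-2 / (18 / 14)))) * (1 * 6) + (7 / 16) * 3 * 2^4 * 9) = 5751 / 112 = 51.35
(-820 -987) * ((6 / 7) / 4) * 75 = -406575 / 14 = -29041.07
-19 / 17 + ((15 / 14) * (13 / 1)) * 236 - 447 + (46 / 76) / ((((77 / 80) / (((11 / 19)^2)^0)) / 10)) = 2845.31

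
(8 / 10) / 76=1 / 95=0.01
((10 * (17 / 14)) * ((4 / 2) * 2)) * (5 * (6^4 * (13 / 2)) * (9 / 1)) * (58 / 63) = 830606400 / 49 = 16951151.02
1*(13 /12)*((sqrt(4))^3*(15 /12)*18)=195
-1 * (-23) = 23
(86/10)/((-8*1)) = -43/40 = -1.08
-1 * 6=-6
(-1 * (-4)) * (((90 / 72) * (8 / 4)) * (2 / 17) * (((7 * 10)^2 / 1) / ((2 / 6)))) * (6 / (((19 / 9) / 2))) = 31752000 / 323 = 98303.41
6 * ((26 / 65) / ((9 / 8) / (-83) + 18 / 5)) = 2656 / 3969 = 0.67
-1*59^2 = -3481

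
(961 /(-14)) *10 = -4805 /7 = -686.43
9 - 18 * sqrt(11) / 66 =9 - 3 * sqrt(11) / 11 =8.10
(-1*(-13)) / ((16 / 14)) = 91 / 8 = 11.38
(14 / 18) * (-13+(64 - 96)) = -35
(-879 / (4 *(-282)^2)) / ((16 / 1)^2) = -293 / 27144192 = -0.00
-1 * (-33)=33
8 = 8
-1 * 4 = -4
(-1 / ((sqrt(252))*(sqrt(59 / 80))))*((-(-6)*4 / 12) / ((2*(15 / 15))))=-2*sqrt(2065) / 1239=-0.07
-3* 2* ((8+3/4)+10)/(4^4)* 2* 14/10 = -315/256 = -1.23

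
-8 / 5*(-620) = 992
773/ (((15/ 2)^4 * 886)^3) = 395776/ 11279926955660888671875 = 0.00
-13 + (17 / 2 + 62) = 115 / 2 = 57.50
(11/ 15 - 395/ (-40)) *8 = 1273/ 15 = 84.87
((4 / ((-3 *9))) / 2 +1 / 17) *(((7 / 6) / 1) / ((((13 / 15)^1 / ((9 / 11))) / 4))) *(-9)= 1470 / 2431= 0.60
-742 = -742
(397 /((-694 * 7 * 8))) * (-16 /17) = 397 /41293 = 0.01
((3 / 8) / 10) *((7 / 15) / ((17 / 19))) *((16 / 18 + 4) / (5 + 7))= 1463 / 183600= 0.01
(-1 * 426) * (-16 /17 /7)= 57.28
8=8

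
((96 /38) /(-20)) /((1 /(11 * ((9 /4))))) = -297 /95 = -3.13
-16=-16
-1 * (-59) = 59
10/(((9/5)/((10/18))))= 250/81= 3.09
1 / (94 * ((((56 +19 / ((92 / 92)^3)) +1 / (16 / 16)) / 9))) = 9 / 7144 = 0.00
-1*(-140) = 140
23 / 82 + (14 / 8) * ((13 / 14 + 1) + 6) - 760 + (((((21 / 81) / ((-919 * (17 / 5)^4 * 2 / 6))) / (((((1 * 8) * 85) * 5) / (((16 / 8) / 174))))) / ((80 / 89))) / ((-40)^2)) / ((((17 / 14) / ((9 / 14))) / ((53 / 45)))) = -108775956119102142307379 / 145842671415466598400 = -745.84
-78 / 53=-1.47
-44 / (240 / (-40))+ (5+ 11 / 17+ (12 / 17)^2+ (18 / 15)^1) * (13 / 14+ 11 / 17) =1950677 / 103173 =18.91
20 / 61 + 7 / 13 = 687 / 793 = 0.87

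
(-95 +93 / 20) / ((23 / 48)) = -21684 / 115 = -188.56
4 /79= 0.05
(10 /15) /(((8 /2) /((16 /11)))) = 8 /33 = 0.24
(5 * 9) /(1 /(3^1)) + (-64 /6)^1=124.33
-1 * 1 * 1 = -1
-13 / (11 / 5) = -65 / 11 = -5.91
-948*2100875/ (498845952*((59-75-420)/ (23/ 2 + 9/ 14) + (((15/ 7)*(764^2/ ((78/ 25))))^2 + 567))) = -116823177550625/ 4702595267665014316584768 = -0.00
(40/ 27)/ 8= 5/ 27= 0.19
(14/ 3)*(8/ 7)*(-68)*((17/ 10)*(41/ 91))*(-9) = 1137504/ 455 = 2500.01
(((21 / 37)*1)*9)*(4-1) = 567 / 37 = 15.32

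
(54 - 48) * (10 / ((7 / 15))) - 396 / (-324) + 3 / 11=90136 / 693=130.07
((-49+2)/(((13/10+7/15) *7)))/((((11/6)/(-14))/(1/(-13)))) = -16920/7579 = -2.23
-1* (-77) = 77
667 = 667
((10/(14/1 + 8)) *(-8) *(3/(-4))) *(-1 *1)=-30/11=-2.73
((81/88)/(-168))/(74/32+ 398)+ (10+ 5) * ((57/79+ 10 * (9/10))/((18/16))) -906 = -40332012431/51948820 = -776.38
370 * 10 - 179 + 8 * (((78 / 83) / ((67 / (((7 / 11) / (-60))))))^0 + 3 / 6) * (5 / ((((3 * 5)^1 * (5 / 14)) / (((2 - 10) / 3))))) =52367 / 15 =3491.13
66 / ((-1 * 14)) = -4.71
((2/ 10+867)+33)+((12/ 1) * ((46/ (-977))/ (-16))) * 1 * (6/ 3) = 4397822/ 4885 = 900.27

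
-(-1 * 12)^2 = -144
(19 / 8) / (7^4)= 19 / 19208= 0.00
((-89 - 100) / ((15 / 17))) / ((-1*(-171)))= -119 / 95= -1.25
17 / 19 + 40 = 777 / 19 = 40.89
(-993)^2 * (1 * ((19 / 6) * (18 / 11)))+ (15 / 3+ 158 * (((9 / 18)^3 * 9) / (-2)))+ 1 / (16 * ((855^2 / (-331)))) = 657382949450509 / 128660400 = 5109442.76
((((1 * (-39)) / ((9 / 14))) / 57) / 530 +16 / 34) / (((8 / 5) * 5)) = 360973 / 6162840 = 0.06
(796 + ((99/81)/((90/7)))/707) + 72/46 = 797.57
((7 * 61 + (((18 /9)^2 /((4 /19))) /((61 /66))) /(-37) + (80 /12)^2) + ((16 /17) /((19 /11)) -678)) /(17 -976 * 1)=1355301739 /6292093941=0.22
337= 337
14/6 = 7/3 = 2.33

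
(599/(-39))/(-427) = 599/16653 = 0.04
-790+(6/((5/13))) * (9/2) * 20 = 614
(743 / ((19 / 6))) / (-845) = -4458 / 16055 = -0.28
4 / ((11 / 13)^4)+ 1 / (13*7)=10410845 / 1332331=7.81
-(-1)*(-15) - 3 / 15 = -76 / 5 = -15.20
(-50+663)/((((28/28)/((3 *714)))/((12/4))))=3939138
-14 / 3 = -4.67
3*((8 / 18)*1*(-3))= -4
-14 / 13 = -1.08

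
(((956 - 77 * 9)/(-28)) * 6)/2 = -789/28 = -28.18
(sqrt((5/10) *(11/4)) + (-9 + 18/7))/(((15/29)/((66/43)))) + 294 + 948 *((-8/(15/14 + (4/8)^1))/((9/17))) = -87819616/9933 + 319 *sqrt(22)/430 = -8837.72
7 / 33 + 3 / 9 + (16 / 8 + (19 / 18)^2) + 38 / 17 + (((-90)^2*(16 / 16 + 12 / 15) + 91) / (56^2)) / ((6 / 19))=1967435285 / 95001984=20.71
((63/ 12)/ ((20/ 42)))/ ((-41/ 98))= -21609/ 820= -26.35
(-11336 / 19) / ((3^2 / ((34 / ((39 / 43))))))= -1274864 / 513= -2485.12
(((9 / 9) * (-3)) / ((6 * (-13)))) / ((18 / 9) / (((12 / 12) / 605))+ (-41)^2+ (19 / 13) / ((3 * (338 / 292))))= 507 / 38114710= 0.00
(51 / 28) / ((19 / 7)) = 51 / 76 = 0.67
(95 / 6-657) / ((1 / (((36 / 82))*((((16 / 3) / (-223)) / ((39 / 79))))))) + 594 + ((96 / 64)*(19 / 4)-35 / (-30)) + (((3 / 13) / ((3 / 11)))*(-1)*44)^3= -24582244791707 / 482092104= -50990.76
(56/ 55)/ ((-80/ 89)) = -623/ 550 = -1.13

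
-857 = -857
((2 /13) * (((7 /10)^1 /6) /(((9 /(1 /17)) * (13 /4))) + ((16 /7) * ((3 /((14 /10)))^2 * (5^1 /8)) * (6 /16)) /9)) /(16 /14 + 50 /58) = 324734141 /15469984530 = 0.02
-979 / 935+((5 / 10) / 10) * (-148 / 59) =-1176 / 1003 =-1.17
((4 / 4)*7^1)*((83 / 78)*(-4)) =-1162 / 39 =-29.79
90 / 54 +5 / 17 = 1.96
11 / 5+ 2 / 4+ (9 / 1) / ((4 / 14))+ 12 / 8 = 35.70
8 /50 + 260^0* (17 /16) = 489 /400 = 1.22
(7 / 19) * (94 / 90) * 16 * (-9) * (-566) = 2979424 / 95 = 31362.36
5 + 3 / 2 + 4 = 10.50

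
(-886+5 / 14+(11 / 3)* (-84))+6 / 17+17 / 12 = -1701995 / 1428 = -1191.87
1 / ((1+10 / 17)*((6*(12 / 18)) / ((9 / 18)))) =17 / 216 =0.08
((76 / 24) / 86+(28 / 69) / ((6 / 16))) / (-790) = -0.00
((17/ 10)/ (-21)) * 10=-0.81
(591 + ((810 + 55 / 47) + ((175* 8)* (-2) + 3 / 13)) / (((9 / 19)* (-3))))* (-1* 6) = -65670746 / 5499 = -11942.31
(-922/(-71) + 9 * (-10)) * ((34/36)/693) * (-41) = 1905598/442827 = 4.30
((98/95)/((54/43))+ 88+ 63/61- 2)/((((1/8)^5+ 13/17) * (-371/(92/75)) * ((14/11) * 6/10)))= -3874621208133632/7789548513132225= -0.50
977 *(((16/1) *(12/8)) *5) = 117240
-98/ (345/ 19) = -1862/ 345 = -5.40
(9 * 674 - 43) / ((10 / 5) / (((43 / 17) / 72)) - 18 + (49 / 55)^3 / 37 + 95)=1594303910375 / 35456743032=44.96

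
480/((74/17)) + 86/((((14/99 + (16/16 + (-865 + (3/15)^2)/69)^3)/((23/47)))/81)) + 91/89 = 5479456043570369663/50237122792860307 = 109.07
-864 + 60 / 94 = -40578 / 47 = -863.36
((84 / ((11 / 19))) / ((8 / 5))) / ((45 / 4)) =266 / 33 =8.06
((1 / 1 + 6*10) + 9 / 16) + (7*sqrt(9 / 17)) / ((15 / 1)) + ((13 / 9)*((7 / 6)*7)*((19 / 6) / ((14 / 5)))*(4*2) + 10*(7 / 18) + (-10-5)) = 7*sqrt(17) / 85 + 203705 / 1296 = 157.52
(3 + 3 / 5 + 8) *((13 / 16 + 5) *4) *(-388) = -523218 / 5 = -104643.60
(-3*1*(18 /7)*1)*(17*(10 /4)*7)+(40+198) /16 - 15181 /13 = -358581 /104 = -3447.89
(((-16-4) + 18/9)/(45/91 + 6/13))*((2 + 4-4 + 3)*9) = -24570/29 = -847.24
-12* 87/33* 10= -3480/11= -316.36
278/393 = 0.71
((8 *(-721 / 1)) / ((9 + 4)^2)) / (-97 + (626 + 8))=-5768 / 90753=-0.06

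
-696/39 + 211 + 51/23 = 58416/299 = 195.37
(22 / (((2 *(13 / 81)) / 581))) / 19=517671 / 247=2095.83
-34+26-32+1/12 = -479/12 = -39.92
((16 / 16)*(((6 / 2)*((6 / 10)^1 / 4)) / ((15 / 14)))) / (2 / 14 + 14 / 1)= 49 / 1650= 0.03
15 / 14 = 1.07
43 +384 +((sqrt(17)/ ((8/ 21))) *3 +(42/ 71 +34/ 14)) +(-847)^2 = 63 *sqrt(17)/ 8 +356765993/ 497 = 717871.49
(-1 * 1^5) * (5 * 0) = 0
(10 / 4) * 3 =15 / 2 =7.50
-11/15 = -0.73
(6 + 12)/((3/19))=114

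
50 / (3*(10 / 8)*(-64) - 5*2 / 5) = -25 / 121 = -0.21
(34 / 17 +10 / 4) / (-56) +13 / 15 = 1321 / 1680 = 0.79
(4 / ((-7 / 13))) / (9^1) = -52 / 63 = -0.83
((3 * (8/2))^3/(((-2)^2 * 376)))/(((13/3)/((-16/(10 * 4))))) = -324/3055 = -0.11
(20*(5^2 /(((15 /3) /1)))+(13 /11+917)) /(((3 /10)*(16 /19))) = 133000 /33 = 4030.30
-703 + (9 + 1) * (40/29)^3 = -16505467/24389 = -676.76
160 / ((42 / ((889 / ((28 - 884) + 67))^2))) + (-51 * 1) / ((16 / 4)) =-59116753 / 7470252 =-7.91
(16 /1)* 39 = 624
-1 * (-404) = 404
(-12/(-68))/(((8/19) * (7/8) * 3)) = 19/119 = 0.16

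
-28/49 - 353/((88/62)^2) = -2382375/13552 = -175.80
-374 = -374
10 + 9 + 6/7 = 139/7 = 19.86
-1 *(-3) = 3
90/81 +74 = 676/9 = 75.11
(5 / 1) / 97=5 / 97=0.05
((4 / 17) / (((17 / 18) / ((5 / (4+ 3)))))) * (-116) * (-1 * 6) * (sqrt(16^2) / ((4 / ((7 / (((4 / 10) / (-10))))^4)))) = 134284500000000 / 289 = 464652249134.95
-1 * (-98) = 98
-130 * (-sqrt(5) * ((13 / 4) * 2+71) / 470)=2015 * sqrt(5) / 94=47.93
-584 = -584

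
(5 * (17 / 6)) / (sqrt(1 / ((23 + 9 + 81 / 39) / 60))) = 17 * sqrt(86385) / 468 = 10.68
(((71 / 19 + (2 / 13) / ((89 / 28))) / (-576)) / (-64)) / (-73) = -27737 / 19719278592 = -0.00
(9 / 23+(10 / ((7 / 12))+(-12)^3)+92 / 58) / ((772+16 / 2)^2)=-7978759 / 2840619600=-0.00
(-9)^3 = -729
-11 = -11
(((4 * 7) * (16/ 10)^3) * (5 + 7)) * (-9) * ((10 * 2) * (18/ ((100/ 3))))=-83607552/ 625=-133772.08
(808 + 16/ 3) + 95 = 2725/ 3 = 908.33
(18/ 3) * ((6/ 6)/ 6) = 1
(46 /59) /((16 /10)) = 115 /236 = 0.49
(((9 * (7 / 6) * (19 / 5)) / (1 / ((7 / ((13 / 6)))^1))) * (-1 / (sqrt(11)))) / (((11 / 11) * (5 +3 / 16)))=-134064 * sqrt(11) / 59345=-7.49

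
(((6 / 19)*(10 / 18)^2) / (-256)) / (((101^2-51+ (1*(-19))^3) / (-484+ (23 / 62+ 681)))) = -101975 / 4466071296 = -0.00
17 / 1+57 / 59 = 1060 / 59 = 17.97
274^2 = 75076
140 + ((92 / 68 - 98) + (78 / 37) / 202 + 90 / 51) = 2866942 / 63529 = 45.13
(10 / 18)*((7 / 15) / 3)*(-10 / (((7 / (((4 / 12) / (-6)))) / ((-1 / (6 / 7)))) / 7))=-245 / 4374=-0.06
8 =8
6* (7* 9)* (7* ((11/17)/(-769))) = -29106/13073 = -2.23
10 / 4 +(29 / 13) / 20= 679 / 260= 2.61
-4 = -4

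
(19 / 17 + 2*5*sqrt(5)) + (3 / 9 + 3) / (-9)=343 / 459 + 10*sqrt(5)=23.11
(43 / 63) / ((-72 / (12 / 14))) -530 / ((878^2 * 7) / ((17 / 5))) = -8627581 / 1019879532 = -0.01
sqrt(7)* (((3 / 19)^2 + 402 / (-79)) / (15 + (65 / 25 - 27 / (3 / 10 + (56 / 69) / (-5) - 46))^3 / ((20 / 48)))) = -7627185781827870625* sqrt(7) / 139802063172205939743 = -0.14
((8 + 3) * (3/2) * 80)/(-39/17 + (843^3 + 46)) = 11220/5092155781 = 0.00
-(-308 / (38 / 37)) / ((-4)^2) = 2849 / 152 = 18.74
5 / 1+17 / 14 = 87 / 14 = 6.21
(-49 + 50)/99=0.01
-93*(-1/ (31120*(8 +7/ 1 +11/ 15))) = 279/ 1468864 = 0.00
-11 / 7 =-1.57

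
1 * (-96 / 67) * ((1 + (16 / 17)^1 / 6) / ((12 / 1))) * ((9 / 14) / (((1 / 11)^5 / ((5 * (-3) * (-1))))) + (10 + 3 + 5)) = -1710381444 / 7973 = -214521.69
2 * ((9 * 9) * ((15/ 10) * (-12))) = -2916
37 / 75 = 0.49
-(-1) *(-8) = -8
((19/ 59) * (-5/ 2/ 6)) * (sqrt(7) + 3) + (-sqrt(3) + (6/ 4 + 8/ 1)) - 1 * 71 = -14609/ 236 - sqrt(3) - 95 * sqrt(7)/ 708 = -63.99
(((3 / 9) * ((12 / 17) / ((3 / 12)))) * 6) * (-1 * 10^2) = -9600 / 17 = -564.71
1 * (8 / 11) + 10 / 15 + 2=112 / 33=3.39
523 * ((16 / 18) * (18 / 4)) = 2092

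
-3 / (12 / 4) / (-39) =1 / 39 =0.03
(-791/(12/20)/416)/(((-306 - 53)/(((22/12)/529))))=43505/1422053568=0.00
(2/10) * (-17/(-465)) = 17/2325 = 0.01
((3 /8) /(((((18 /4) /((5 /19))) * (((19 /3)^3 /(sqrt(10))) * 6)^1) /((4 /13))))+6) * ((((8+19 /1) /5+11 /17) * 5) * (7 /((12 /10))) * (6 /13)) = 134925 * sqrt(10) /374412233+107940 /221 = 488.42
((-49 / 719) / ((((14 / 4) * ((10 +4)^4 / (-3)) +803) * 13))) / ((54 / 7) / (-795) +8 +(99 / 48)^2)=0.00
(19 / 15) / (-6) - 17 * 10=-15319 / 90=-170.21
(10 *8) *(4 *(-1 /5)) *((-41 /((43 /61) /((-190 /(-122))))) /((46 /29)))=3614560 /989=3654.76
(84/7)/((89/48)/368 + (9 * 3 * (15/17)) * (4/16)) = 3603456/1789993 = 2.01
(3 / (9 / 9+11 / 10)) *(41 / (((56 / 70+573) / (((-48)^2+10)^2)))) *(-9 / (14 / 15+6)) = -709500.02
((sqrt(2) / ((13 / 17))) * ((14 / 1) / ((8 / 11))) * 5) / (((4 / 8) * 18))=6545 * sqrt(2) / 468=19.78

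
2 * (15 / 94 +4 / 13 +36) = 44563 / 611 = 72.93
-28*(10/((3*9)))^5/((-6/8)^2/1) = -44800000/129140163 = -0.35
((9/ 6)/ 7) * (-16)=-24/ 7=-3.43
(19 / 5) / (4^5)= 19 / 5120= 0.00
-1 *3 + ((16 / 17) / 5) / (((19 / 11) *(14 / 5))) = -2.96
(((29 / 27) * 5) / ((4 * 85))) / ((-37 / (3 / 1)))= -29 / 22644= -0.00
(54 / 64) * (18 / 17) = 243 / 272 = 0.89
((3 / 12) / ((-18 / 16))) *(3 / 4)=-1 / 6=-0.17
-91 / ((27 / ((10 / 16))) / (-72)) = 455 / 3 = 151.67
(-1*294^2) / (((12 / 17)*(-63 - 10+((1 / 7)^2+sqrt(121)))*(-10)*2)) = -6000099 / 60740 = -98.78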